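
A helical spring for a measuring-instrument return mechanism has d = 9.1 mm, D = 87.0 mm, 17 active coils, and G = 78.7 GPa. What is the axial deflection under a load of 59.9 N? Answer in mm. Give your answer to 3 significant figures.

k = Gd⁴/(8D³N_a) = (78.7×10³)(9.1⁴)/(8·87.0³·17) = 6.0262 N/mm
δ = F/k = 59.9 / 6.0262 = 9.9399 mm

9.94 mm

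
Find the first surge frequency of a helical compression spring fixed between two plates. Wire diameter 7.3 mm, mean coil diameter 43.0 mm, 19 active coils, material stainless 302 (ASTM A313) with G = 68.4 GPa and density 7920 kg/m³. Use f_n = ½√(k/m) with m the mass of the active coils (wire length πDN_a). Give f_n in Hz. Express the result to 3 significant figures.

68.7 Hz

k = Gd⁴/(8D³N_a) = (68.4×10³)(7.3⁴)/(8·43.0³·19) = 16.073 N/mm = 16073 N/m
Wire length L = πDN_a = π·43.0·19 = 2566.7 mm
m = ρ·(πd²/4)·L = 7920 × 41.854×10⁻⁶ m² × 2.5667 m = 0.85081 kg
f_n = ½√(k/m) = 0.5·√(16073/0.85081) = 0.5·√(18891) = 68.723 Hz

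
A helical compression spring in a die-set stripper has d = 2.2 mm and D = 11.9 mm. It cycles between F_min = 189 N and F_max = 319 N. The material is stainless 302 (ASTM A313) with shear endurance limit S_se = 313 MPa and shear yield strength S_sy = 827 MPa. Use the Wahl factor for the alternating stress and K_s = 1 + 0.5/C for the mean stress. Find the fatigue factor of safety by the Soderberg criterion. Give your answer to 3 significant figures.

0.584

C = D/d = 11.9/2.2 = 5.4091; K_W = (4C−1)/(4C−4)+0.615/C = 1.2838; K_s = 1+0.5/C = 1.0924
F_a = (F_max−F_min)/2 = 65 N; F_m = (F_max+F_min)/2 = 254 N
τ_a = K_W·8F_aD/(πd³) = 1.2838 × 184.98 = 237.48 MPa
τ_m = K_s·8F_mD/(πd³) = 1.0924 × 722.86 = 789.68 MPa
Soderberg: 1/n_f = τ_a/S_se + τ_m/S_sy = 237.48/313 + 789.68/827 = 0.75873 + 0.95487 = 1.7136
n_f = 1/1.7136 = 0.5836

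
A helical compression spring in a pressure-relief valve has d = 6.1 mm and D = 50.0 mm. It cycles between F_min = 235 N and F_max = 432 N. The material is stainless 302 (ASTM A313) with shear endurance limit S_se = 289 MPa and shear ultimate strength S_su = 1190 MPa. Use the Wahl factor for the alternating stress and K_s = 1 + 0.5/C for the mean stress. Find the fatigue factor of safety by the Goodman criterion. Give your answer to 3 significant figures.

2.55

C = D/d = 50.0/6.1 = 8.1967; K_W = (4C−1)/(4C−4)+0.615/C = 1.1792; K_s = 1+0.5/C = 1.0610
F_a = (F_max−F_min)/2 = 98.5 N; F_m = (F_max+F_min)/2 = 333.5 N
τ_a = K_W·8F_aD/(πd³) = 1.1792 × 55.253 = 65.157 MPa
τ_m = K_s·8F_mD/(πd³) = 1.0610 × 187.08 = 198.49 MPa
Goodman: 1/n_f = τ_a/S_se + τ_m/S_su = 65.157/289 + 198.49/1190 = 0.22546 + 0.16680 = 0.39225
n_f = 1/0.39225 = 2.549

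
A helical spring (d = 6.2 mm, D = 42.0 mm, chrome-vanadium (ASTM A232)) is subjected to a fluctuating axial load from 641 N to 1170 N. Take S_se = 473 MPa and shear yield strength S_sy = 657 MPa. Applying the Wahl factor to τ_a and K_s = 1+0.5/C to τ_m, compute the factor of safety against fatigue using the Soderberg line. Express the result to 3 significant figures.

C = D/d = 42.0/6.2 = 6.7742; K_W = (4C−1)/(4C−4)+0.615/C = 1.2207; K_s = 1+0.5/C = 1.0738
F_a = (F_max−F_min)/2 = 264.5 N; F_m = (F_max+F_min)/2 = 905.5 N
τ_a = K_W·8F_aD/(πd³) = 1.2207 × 118.7 = 144.89 MPa
τ_m = K_s·8F_mD/(πd³) = 1.0738 × 406.35 = 436.35 MPa
Soderberg: 1/n_f = τ_a/S_se + τ_m/S_sy = 144.89/473 + 436.35/657 = 0.30632 + 0.66415 = 0.97047
n_f = 1/0.97047 = 1.03

1.03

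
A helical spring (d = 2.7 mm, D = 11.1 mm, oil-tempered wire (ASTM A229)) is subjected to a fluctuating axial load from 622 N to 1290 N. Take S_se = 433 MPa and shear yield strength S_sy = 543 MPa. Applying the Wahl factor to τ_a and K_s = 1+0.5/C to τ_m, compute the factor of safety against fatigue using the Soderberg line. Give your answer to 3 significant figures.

C = D/d = 11.1/2.7 = 4.1111; K_W = (4C−1)/(4C−4)+0.615/C = 1.3907; K_s = 1+0.5/C = 1.1216
F_a = (F_max−F_min)/2 = 334 N; F_m = (F_max+F_min)/2 = 956 N
τ_a = K_W·8F_aD/(πd³) = 1.3907 × 479.64 = 667.02 MPa
τ_m = K_s·8F_mD/(πd³) = 1.1216 × 1372.9 = 1539.8 MPa
Soderberg: 1/n_f = τ_a/S_se + τ_m/S_sy = 667.02/433 + 1539.8/543 = 1.54047 + 2.83580 = 4.3763
n_f = 1/4.3763 = 0.2285

0.229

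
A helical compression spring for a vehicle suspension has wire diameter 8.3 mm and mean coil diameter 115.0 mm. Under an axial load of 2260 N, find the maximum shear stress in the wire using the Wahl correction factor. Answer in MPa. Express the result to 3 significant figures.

Spring index C = D/d = 115.0/8.3 = 13.8554
K_W = (4C−1)/(4C−4) + 0.615/C = 54.422/51.422 + 0.0444 = 1.1027
τ₀ = 8FD/(πd³) = 8·2260·115.0/(π·8.3³) = 2.0792e+06/1796.3 = 1157.5 MPa
τ_max = K·τ₀ = 1.1027 × 1157.5 = 1276.4 MPa

1280 MPa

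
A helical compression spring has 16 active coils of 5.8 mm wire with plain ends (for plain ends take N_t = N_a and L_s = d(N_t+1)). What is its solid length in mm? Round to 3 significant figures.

plain ends: N_t = N_a = 16
L_s = d·(N_t+1) = 5.8 × 17 = 98.6 mm

98.6 mm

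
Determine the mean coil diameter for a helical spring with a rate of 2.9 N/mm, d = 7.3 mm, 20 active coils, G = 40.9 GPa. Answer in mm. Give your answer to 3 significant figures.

63.0 mm

D = (Gd⁴/(8N_a·k))^(1/3) = (40.9×10³·7.3⁴/(8·20·2.9))^(1/3)
  = (250321)^(1/3) = 63.0230 mm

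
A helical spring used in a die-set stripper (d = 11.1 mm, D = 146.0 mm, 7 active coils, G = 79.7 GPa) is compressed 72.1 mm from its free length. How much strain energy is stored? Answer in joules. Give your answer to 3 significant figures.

18.0 J

k = Gd⁴/(8D³N_a) = (79.7×10³)(11.1⁴)/(8·146.0³·7) = 6.9423 N/mm
U = ½kδ² = 0.5 × 6.9423 × 72.1² = 18044 N·mm = 18.044 J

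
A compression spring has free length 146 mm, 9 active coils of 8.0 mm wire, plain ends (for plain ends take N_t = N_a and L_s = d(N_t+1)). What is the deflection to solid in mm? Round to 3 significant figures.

N_t = 9; L_s = 8.0·10 = 80 mm
δ_solid = L₀ − L_s = 146 − 80 = 66 mm

66.0 mm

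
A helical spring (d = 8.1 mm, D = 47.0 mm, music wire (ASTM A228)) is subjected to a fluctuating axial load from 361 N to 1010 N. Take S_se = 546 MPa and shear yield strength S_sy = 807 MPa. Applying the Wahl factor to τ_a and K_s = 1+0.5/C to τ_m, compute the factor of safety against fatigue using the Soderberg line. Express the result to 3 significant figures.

2.65

C = D/d = 47.0/8.1 = 5.8025; K_W = (4C−1)/(4C−4)+0.615/C = 1.2622; K_s = 1+0.5/C = 1.0862
F_a = (F_max−F_min)/2 = 324.5 N; F_m = (F_max+F_min)/2 = 685.5 N
τ_a = K_W·8F_aD/(πd³) = 1.2622 × 73.08 = 92.238 MPa
τ_m = K_s·8F_mD/(πd³) = 1.0862 × 154.38 = 167.68 MPa
Soderberg: 1/n_f = τ_a/S_se + τ_m/S_sy = 92.238/546 + 167.68/807 = 0.16893 + 0.20779 = 0.37672
n_f = 1/0.37672 = 2.654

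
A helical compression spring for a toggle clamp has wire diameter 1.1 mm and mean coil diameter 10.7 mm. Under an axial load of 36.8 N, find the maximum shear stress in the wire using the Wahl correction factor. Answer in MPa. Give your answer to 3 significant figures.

Spring index C = D/d = 10.7/1.1 = 9.7273
K_W = (4C−1)/(4C−4) + 0.615/C = 37.909/34.909 + 0.0632 = 1.1492
τ₀ = 8FD/(πd³) = 8·36.8·10.7/(π·1.1³) = 3150.08/4.1815 = 753.34 MPa
τ_max = K·τ₀ = 1.1492 × 753.34 = 865.71 MPa

866 MPa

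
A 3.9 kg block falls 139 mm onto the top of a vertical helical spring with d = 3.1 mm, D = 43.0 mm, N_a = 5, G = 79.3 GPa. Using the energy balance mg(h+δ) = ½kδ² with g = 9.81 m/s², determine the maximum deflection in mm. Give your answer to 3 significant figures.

k = Gd⁴/(8D³N_a) = (79.3×10³)(3.1⁴)/(8·43.0³·5) = 2.3028 N/mm
W = mg = 3.9 × 9.81 = 38.259 N
½kδ² − Wδ − Wh = 0 → δ = (W + √(W² + 2kWh))/k
δ = (38.259 + √(1463.8 + 24492.5))/2.3028 = (38.259 + 161.11)/2.3028 = 86.577 mm

86.6 mm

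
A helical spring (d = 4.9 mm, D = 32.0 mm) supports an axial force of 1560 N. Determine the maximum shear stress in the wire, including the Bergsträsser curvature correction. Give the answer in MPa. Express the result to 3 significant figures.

Spring index C = D/d = 32.0/4.9 = 6.5306
K_B = (4C+2)/(4C−3) = 28.122/23.122 = 1.2162
τ₀ = 8FD/(πd³) = 8·1560·32.0/(π·4.9³) = 399360/369.61 = 1080.5 MPa
τ_max = K·τ₀ = 1.2162 × 1080.5 = 1314.2 MPa

1310 MPa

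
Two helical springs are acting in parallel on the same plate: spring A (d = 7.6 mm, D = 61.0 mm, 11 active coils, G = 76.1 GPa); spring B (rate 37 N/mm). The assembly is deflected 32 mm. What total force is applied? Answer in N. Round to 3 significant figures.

1590 N

k_A = Gd⁴/(8D³N_a) = (76.1×10³)(7.6⁴)/(8·61.0³·11) = 12.711 N/mm
Parallel: k_eq = 12.711 + 37 = 49.711 N/mm
F = k_eq·δ = 49.711·32 = 1590.7 N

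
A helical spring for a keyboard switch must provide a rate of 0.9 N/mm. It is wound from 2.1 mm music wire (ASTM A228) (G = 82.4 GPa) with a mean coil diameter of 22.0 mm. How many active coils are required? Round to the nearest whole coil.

21

N_a = Gd⁴/(8D³k) = (82.4×10³ × 2.1⁴)/(8 × 22.0³ × 0.9)
    = 1.60252e+06 / 76665.6 = 20.9 → 21 coils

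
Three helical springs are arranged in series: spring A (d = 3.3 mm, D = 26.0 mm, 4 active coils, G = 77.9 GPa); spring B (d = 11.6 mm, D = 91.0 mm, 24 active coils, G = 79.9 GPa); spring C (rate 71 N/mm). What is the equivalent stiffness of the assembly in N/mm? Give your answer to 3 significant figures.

5.72 N/mm

k_A = Gd⁴/(8D³N_a) = (77.9×10³)(3.3⁴)/(8·26.0³·4) = 16.426 N/mm
k_B = Gd⁴/(8D³N_a) = (79.9×10³)(11.6⁴)/(8·91.0³·24) = 9.9989 N/mm
Series: 1/k_eq = 1/16.426 + 1/9.9989 + 1/71 = 0.17498; k_eq = 5.7151 N/mm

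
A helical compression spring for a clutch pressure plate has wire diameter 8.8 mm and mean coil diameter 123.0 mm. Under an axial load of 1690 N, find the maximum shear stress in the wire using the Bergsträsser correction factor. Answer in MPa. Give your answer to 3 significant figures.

Spring index C = D/d = 123.0/8.8 = 13.9773
K_B = (4C+2)/(4C−3) = 57.909/52.909 = 1.0945
τ₀ = 8FD/(πd³) = 8·1690·123.0/(π·8.8³) = 1.66296e+06/2140.9 = 776.75 MPa
τ_max = K·τ₀ = 1.0945 × 776.75 = 850.16 MPa

850 MPa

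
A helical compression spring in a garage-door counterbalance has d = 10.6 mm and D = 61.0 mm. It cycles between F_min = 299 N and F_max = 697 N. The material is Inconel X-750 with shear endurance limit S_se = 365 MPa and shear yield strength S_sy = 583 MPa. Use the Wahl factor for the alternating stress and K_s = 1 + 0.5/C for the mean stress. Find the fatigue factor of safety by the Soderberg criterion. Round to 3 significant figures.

C = D/d = 61.0/10.6 = 5.7547; K_W = (4C−1)/(4C−4)+0.615/C = 1.2646; K_s = 1+0.5/C = 1.0869
F_a = (F_max−F_min)/2 = 199 N; F_m = (F_max+F_min)/2 = 498 N
τ_a = K_W·8F_aD/(πd³) = 1.2646 × 25.954 = 32.822 MPa
τ_m = K_s·8F_mD/(πd³) = 1.0869 × 64.95 = 70.594 MPa
Soderberg: 1/n_f = τ_a/S_se + τ_m/S_sy = 32.822/365 + 70.594/583 = 0.08992 + 0.12109 = 0.21101
n_f = 1/0.21101 = 4.739

4.74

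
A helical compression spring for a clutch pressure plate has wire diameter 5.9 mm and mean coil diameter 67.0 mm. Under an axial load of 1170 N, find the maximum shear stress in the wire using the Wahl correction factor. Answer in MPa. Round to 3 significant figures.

1090 MPa

Spring index C = D/d = 67.0/5.9 = 11.3559
K_W = (4C−1)/(4C−4) + 0.615/C = 44.424/41.424 + 0.0542 = 1.1266
τ₀ = 8FD/(πd³) = 8·1170·67.0/(π·5.9³) = 627120/645.22 = 971.95 MPa
τ_max = K·τ₀ = 1.1266 × 971.95 = 1095 MPa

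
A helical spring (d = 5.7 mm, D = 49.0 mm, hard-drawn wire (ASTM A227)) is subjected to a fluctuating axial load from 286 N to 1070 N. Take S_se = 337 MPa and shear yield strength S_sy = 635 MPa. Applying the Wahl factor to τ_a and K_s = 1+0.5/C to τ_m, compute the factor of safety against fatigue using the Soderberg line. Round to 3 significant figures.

0.596

C = D/d = 49.0/5.7 = 8.5965; K_W = (4C−1)/(4C−4)+0.615/C = 1.1703; K_s = 1+0.5/C = 1.0582
F_a = (F_max−F_min)/2 = 392 N; F_m = (F_max+F_min)/2 = 678 N
τ_a = K_W·8F_aD/(πd³) = 1.1703 × 264.12 = 309.09 MPa
τ_m = K_s·8F_mD/(πd³) = 1.0582 × 456.82 = 483.39 MPa
Soderberg: 1/n_f = τ_a/S_se + τ_m/S_sy = 309.09/337 + 483.39/635 = 0.91718 + 0.76124 = 1.6784
n_f = 1/1.6784 = 0.5958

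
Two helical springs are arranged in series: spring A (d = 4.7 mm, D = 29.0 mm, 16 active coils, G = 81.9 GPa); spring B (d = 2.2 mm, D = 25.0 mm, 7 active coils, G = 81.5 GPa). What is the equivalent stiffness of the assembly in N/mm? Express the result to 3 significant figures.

1.86 N/mm

k_A = Gd⁴/(8D³N_a) = (81.9×10³)(4.7⁴)/(8·29.0³·16) = 12.802 N/mm
k_B = Gd⁴/(8D³N_a) = (81.5×10³)(2.2⁴)/(8·25.0³·7) = 2.1819 N/mm
Series: 1/k_eq = 1/12.802 + 1/2.1819 = 0.53642; k_eq = 1.8642 N/mm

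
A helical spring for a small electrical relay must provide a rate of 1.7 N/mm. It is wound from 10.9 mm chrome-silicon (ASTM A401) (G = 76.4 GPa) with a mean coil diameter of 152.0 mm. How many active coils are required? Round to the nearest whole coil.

N_a = Gd⁴/(8D³k) = (76.4×10³ × 10.9⁴)/(8 × 152.0³ × 1.7)
    = 1.07845e+09 / 4.77606e+07 = 22.58 → 23 coils

23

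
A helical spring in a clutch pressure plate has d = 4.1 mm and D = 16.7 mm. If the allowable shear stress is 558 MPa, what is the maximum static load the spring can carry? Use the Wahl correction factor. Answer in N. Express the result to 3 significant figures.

648 N

C = D/d = 16.7/4.1 = 4.0732
K_W = (4C−1)/(4C−4) + 0.615/C = 15.293/12.293 + 0.1510 = 1.3950
τ_max = K·8FD/(πd³) → F_max = τ_allow·πd³/(8DK)
F_max = 558·π·4.1³/(8·16.7·1.3950) = 1.2082e+05/186.38 = 648.25 N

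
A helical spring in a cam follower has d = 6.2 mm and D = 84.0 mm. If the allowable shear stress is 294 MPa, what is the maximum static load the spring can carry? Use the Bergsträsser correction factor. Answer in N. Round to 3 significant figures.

298 N

C = D/d = 84.0/6.2 = 13.5484
K_B = (4C+2)/(4C−3) = 56.194/51.194 = 1.0977
τ_max = K·8FD/(πd³) → F_max = τ_allow·πd³/(8DK)
F_max = 294·π·6.2³/(8·84.0·1.0977) = 2.2013e+05/737.63 = 298.42 N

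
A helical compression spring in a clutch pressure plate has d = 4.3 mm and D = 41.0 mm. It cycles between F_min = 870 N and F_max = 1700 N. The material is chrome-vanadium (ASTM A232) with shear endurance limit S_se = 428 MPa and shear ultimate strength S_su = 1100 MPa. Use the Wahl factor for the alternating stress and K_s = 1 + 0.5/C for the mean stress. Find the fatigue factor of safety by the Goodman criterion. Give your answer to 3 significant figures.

0.324

C = D/d = 41.0/4.3 = 9.5349; K_W = (4C−1)/(4C−4)+0.615/C = 1.1524; K_s = 1+0.5/C = 1.0524
F_a = (F_max−F_min)/2 = 415 N; F_m = (F_max+F_min)/2 = 1285 N
τ_a = K_W·8F_aD/(πd³) = 1.1524 × 544.96 = 628 MPa
τ_m = K_s·8F_mD/(πd³) = 1.0524 × 1687.4 = 1775.9 MPa
Goodman: 1/n_f = τ_a/S_se + τ_m/S_su = 628/428 + 1775.9/1100 = 1.46729 + 1.61446 = 3.0817
n_f = 1/3.0817 = 0.3245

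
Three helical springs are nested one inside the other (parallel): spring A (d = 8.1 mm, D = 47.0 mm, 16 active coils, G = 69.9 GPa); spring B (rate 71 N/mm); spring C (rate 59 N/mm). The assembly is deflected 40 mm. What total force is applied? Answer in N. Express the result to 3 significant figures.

6110 N

k_A = Gd⁴/(8D³N_a) = (69.9×10³)(8.1⁴)/(8·47.0³·16) = 22.642 N/mm
Parallel: k_eq = 22.642 + 71 + 59 = 152.64 N/mm
F = k_eq·δ = 152.64·40 = 6105.7 N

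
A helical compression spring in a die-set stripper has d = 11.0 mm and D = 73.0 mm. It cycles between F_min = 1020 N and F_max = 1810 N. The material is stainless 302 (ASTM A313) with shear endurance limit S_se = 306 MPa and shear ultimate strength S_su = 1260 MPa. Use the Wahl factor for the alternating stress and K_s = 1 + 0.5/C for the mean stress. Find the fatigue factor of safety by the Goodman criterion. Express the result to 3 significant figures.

C = D/d = 73.0/11.0 = 6.6364; K_W = (4C−1)/(4C−4)+0.615/C = 1.2257; K_s = 1+0.5/C = 1.0753
F_a = (F_max−F_min)/2 = 395 N; F_m = (F_max+F_min)/2 = 1415 N
τ_a = K_W·8F_aD/(πd³) = 1.2257 × 55.167 = 67.621 MPa
τ_m = K_s·8F_mD/(πd³) = 1.0753 × 197.62 = 212.51 MPa
Goodman: 1/n_f = τ_a/S_se + τ_m/S_su = 67.621/306 + 212.51/1260 = 0.22098 + 0.16866 = 0.38964
n_f = 1/0.38964 = 2.566

2.57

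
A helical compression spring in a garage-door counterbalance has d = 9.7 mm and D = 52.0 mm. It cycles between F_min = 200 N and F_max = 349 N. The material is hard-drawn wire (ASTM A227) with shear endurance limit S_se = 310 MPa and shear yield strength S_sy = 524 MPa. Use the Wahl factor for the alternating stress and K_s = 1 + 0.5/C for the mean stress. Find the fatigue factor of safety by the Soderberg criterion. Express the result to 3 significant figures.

7.82

C = D/d = 52.0/9.7 = 5.3608; K_W = (4C−1)/(4C−4)+0.615/C = 1.2867; K_s = 1+0.5/C = 1.0933
F_a = (F_max−F_min)/2 = 74.5 N; F_m = (F_max+F_min)/2 = 274.5 N
τ_a = K_W·8F_aD/(πd³) = 1.2867 × 10.809 = 13.908 MPa
τ_m = K_s·8F_mD/(πd³) = 1.0933 × 39.826 = 43.541 MPa
Soderberg: 1/n_f = τ_a/S_se + τ_m/S_sy = 13.908/310 + 43.541/524 = 0.04486 + 0.08309 = 0.12796
n_f = 1/0.12796 = 7.815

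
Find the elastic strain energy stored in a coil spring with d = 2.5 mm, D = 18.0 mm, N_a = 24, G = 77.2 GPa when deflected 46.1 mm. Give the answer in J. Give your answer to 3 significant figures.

2.86 J

k = Gd⁴/(8D³N_a) = (77.2×10³)(2.5⁴)/(8·18.0³·24) = 2.6931 N/mm
U = ½kδ² = 0.5 × 2.6931 × 46.1² = 2861.7 N·mm = 2.8617 J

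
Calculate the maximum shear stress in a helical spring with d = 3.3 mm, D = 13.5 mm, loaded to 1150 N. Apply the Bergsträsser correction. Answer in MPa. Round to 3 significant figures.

Spring index C = D/d = 13.5/3.3 = 4.0909
K_B = (4C+2)/(4C−3) = 18.364/13.364 = 1.3741
τ₀ = 8FD/(πd³) = 8·1150·13.5/(π·3.3³) = 124200/112.9 = 1100.1 MPa
τ_max = K·τ₀ = 1.3741 × 1100.1 = 1511.7 MPa

1510 MPa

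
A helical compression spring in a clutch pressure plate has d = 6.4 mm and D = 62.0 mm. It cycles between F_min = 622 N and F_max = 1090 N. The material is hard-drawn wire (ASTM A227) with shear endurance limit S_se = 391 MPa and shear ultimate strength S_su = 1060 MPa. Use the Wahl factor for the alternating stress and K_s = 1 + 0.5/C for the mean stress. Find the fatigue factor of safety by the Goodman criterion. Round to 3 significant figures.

1.08

C = D/d = 62.0/6.4 = 9.6875; K_W = (4C−1)/(4C−4)+0.615/C = 1.1498; K_s = 1+0.5/C = 1.0516
F_a = (F_max−F_min)/2 = 234 N; F_m = (F_max+F_min)/2 = 856 N
τ_a = K_W·8F_aD/(πd³) = 1.1498 × 140.93 = 162.05 MPa
τ_m = K_s·8F_mD/(πd³) = 1.0516 × 515.54 = 542.15 MPa
Goodman: 1/n_f = τ_a/S_se + τ_m/S_su = 162.05/391 + 542.15/1060 = 0.41444 + 0.51146 = 0.9259
n_f = 1/0.9259 = 1.08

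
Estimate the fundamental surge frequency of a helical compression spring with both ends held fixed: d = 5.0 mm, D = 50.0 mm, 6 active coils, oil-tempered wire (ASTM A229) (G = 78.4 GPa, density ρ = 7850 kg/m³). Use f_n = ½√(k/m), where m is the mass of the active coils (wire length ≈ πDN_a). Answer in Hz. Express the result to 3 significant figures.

k = Gd⁴/(8D³N_a) = (78.4×10³)(5.0⁴)/(8·50.0³·6) = 8.1667 N/mm = 8166.7 N/m
Wire length L = πDN_a = π·50.0·6 = 942.48 mm
m = ρ·(πd²/4)·L = 7850 × 19.635×10⁻⁶ m² × 0.94248 m = 0.14527 kg
f_n = ½√(k/m) = 0.5·√(8166.7/0.14527) = 0.5·√(56218) = 118.55 Hz

119 Hz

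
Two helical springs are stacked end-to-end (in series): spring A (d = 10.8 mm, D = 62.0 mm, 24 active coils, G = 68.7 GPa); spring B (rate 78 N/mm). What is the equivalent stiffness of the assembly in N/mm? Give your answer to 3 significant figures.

16.2 N/mm

k_A = Gd⁴/(8D³N_a) = (68.7×10³)(10.8⁴)/(8·62.0³·24) = 20.426 N/mm
Series: 1/k_eq = 1/20.426 + 1/78 = 0.061779; k_eq = 16.187 N/mm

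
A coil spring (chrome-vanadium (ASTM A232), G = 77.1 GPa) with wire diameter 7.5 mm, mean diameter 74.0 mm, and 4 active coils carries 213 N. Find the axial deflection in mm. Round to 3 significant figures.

11.3 mm

k = Gd⁴/(8D³N_a) = (77.1×10³)(7.5⁴)/(8·74.0³·4) = 18.813 N/mm
δ = F/k = 213 / 18.813 = 11.322 mm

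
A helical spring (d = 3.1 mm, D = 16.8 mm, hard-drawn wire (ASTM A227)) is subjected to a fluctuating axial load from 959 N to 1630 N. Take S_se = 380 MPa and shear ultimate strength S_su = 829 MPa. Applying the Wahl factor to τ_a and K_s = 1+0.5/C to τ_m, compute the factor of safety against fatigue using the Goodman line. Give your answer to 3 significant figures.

C = D/d = 16.8/3.1 = 5.4194; K_W = (4C−1)/(4C−4)+0.615/C = 1.2832; K_s = 1+0.5/C = 1.0923
F_a = (F_max−F_min)/2 = 335.5 N; F_m = (F_max+F_min)/2 = 1294.5 N
τ_a = K_W·8F_aD/(πd³) = 1.2832 × 481.79 = 618.23 MPa
τ_m = K_s·8F_mD/(πd³) = 1.0923 × 1858.9 = 2030.5 MPa
Goodman: 1/n_f = τ_a/S_se + τ_m/S_su = 618.23/380 + 2030.5/829 = 1.62691 + 2.44928 = 4.0762
n_f = 1/4.0762 = 0.2453

0.245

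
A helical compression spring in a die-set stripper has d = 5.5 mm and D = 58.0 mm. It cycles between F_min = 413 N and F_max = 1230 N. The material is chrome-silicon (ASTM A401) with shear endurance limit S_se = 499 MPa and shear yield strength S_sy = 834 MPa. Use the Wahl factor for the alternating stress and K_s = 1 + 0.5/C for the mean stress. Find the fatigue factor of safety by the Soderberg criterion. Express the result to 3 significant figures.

C = D/d = 58.0/5.5 = 10.5455; K_W = (4C−1)/(4C−4)+0.615/C = 1.1369; K_s = 1+0.5/C = 1.0474
F_a = (F_max−F_min)/2 = 408.5 N; F_m = (F_max+F_min)/2 = 821.5 N
τ_a = K_W·8F_aD/(πd³) = 1.1369 × 362.64 = 412.28 MPa
τ_m = K_s·8F_mD/(πd³) = 1.0474 × 729.27 = 763.85 MPa
Soderberg: 1/n_f = τ_a/S_se + τ_m/S_sy = 412.28/499 + 763.85/834 = 0.82621 + 0.91588 = 1.7421
n_f = 1/1.7421 = 0.574

0.574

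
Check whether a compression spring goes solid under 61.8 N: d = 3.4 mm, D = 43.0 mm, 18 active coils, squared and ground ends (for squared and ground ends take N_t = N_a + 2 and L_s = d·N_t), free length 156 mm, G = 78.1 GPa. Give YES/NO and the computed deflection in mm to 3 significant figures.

NO, δ = 67.8 mm

k = Gd⁴/(8D³N_a) = (78.1×10³)(3.4⁴)/(8·43.0³·18) = 0.91159 N/mm
N_t = 20; L_s = 3.4·20 = 68 mm; δ_solid = L₀ − L_s = 156 − 68 = 88 mm
δ = F/k = 61.8/0.91159 = 67.794 mm
δ < δ_solid → spring does not go solid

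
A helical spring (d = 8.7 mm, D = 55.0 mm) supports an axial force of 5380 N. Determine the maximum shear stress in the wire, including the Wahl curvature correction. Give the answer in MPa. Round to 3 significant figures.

Spring index C = D/d = 55.0/8.7 = 6.3218
K_W = (4C−1)/(4C−4) + 0.615/C = 24.287/21.287 + 0.0973 = 1.2382
τ₀ = 8FD/(πd³) = 8·5380·55.0/(π·8.7³) = 2.3672e+06/2068.7 = 1144.3 MPa
τ_max = K·τ₀ = 1.2382 × 1144.3 = 1416.8 MPa

1420 MPa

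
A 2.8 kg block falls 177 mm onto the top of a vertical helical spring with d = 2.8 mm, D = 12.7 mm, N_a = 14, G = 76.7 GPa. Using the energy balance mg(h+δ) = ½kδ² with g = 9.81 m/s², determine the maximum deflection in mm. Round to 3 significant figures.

k = Gd⁴/(8D³N_a) = (76.7×10³)(2.8⁴)/(8·12.7³·14) = 20.549 N/mm
W = mg = 2.8 × 9.81 = 27.468 N
½kδ² − Wδ − Wh = 0 → δ = (W + √(W² + 2kWh))/k
δ = (27.468 + √(754.49 + 199815))/20.549 = (27.468 + 447.85)/20.549 = 23.131 mm

23.1 mm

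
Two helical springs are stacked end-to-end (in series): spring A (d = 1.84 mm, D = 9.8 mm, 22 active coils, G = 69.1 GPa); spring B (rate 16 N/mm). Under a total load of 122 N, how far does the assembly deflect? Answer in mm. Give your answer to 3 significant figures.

k_A = Gd⁴/(8D³N_a) = (69.1×10³)(1.84⁴)/(8·9.8³·22) = 4.7814 N/mm
Series: 1/k_eq = 1/4.7814 + 1/16 = 0.27164; k_eq = 3.6813 N/mm
δ = F/k_eq = 122/3.6813 = 33.14 mm

33.1 mm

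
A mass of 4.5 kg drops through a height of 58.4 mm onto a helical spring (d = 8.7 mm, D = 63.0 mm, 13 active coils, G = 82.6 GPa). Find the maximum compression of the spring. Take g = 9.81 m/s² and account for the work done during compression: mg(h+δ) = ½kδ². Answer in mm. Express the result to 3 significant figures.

19.4 mm

k = Gd⁴/(8D³N_a) = (82.6×10³)(8.7⁴)/(8·63.0³·13) = 18.197 N/mm
W = mg = 4.5 × 9.81 = 44.145 N
½kδ² − Wδ − Wh = 0 → δ = (W + √(W² + 2kWh))/k
δ = (44.145 + √(1948.8 + 93826.7))/18.197 = (44.145 + 309.48)/18.197 = 19.433 mm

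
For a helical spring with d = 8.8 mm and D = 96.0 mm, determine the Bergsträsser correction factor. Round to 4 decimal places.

1.1230

C = D/d = 96.0/8.8 = 10.9091
K_B = (4C+2)/(4C−3) = 45.636/40.636 = 1.1230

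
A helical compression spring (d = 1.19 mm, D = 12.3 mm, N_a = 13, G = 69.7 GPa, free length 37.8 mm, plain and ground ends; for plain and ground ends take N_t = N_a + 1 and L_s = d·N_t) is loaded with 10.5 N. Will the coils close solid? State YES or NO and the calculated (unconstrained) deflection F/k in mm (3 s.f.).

NO, δ = 14.5 mm

k = Gd⁴/(8D³N_a) = (69.7×10³)(1.19⁴)/(8·12.3³·13) = 0.72222 N/mm
N_t = 14; L_s = 1.19·14 = 16.66 mm; δ_solid = L₀ − L_s = 37.8 − 16.66 = 21.14 mm
δ = F/k = 10.5/0.72222 = 14.538 mm
δ < δ_solid → spring does not go solid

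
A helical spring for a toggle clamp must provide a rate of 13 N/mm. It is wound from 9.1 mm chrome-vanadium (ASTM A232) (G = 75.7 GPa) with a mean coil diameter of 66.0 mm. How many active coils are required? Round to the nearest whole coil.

17

N_a = Gd⁴/(8D³k) = (75.7×10³ × 9.1⁴)/(8 × 66.0³ × 13)
    = 5.19112e+08 / 2.98996e+07 = 17.36 → 17 coils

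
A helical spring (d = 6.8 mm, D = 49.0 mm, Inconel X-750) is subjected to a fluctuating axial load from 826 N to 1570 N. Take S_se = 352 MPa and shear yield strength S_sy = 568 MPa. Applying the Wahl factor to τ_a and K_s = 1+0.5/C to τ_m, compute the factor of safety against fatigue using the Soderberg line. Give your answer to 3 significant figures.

C = D/d = 49.0/6.8 = 7.2059; K_W = (4C−1)/(4C−4)+0.615/C = 1.2062; K_s = 1+0.5/C = 1.0694
F_a = (F_max−F_min)/2 = 372 N; F_m = (F_max+F_min)/2 = 1198 N
τ_a = K_W·8F_aD/(πd³) = 1.2062 × 147.62 = 178.06 MPa
τ_m = K_s·8F_mD/(πd³) = 1.0694 × 475.41 = 508.4 MPa
Soderberg: 1/n_f = τ_a/S_se + τ_m/S_sy = 178.06/352 + 508.4/568 = 0.50586 + 0.89506 = 1.4009
n_f = 1/1.4009 = 0.7138

0.714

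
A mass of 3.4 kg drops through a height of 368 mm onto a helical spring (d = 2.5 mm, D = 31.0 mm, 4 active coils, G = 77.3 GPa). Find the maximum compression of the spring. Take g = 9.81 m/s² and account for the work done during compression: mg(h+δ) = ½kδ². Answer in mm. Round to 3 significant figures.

k = Gd⁴/(8D³N_a) = (77.3×10³)(2.5⁴)/(8·31.0³·4) = 3.1674 N/mm
W = mg = 3.4 × 9.81 = 33.354 N
½kδ² − Wδ − Wh = 0 → δ = (W + √(W² + 2kWh))/k
δ = (33.354 + √(1112.5 + 77755.3))/3.1674 = (33.354 + 280.83)/3.1674 = 99.194 mm

99.2 mm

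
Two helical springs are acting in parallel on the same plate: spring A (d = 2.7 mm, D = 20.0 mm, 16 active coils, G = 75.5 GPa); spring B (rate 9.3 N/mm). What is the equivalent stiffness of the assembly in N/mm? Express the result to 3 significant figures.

13.2 N/mm

k_A = Gd⁴/(8D³N_a) = (75.5×10³)(2.7⁴)/(8·20.0³·16) = 3.9183 N/mm
Parallel: k_eq = 3.9183 + 9.3 = 13.218 N/mm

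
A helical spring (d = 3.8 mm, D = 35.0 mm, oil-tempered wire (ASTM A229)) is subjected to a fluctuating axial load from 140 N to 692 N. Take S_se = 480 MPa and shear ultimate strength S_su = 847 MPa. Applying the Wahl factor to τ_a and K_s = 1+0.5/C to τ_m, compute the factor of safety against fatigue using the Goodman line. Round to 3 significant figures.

0.520

C = D/d = 35.0/3.8 = 9.2105; K_W = (4C−1)/(4C−4)+0.615/C = 1.1581; K_s = 1+0.5/C = 1.0543
F_a = (F_max−F_min)/2 = 276 N; F_m = (F_max+F_min)/2 = 416 N
τ_a = K_W·8F_aD/(πd³) = 1.1581 × 448.3 = 519.18 MPa
τ_m = K_s·8F_mD/(πd³) = 1.0543 × 675.69 = 712.38 MPa
Goodman: 1/n_f = τ_a/S_se + τ_m/S_su = 519.18/480 + 712.38/847 = 1.08163 + 0.84106 = 1.9227
n_f = 1/1.9227 = 0.5201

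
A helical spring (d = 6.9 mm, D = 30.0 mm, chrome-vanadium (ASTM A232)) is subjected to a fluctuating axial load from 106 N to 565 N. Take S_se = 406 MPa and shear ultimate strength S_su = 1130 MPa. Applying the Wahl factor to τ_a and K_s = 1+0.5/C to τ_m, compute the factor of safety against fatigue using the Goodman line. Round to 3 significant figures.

C = D/d = 30.0/6.9 = 4.3478; K_W = (4C−1)/(4C−4)+0.615/C = 1.3655; K_s = 1+0.5/C = 1.1150
F_a = (F_max−F_min)/2 = 229.5 N; F_m = (F_max+F_min)/2 = 335.5 N
τ_a = K_W·8F_aD/(πd³) = 1.3655 × 53.37 = 72.875 MPa
τ_m = K_s·8F_mD/(πd³) = 1.1150 × 78.02 = 86.992 MPa
Goodman: 1/n_f = τ_a/S_se + τ_m/S_su = 72.875/406 + 86.992/1130 = 0.17950 + 0.07698 = 0.25648
n_f = 1/0.25648 = 3.899

3.90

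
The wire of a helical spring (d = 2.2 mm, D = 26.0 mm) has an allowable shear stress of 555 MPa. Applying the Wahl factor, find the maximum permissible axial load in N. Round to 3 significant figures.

79.6 N

C = D/d = 26.0/2.2 = 11.8182
K_W = (4C−1)/(4C−4) + 0.615/C = 46.273/43.273 + 0.0520 = 1.1214
τ_max = K·8FD/(πd³) → F_max = τ_allow·πd³/(8DK)
F_max = 555·π·2.2³/(8·26.0·1.1214) = 18566/233.24 = 79.598 N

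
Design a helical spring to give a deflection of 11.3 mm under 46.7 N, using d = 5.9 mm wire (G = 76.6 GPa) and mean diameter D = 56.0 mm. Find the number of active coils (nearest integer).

Required rate k = F/δ = 46.7/11.3 = 4.1327 N/mm
N_a = Gd⁴/(8D³k) = (76.6×10³ × 5.9⁴)/(8 × 56.0³ × 4.1327)
    = 9.2819e+07 / 5.80621e+06 = 15.99 → 16 coils

16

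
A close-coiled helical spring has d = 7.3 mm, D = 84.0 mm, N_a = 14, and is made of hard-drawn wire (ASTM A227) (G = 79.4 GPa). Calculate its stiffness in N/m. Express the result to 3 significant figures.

k = Gd⁴/(8D³N_a) = (79.4×10³ × 7.3⁴) / (8 × 84.0³ × 14)
  = 2.25482e+08 / 6.63828e+07 = 3.3967 N/mm = 3396.7 N/m

3400 N/m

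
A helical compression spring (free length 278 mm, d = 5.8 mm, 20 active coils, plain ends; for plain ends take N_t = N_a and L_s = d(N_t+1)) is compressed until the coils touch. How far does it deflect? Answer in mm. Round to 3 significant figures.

N_t = 20; L_s = 5.8·21 = 121.8 mm
δ_solid = L₀ − L_s = 278 − 121.8 = 156.2 mm

156 mm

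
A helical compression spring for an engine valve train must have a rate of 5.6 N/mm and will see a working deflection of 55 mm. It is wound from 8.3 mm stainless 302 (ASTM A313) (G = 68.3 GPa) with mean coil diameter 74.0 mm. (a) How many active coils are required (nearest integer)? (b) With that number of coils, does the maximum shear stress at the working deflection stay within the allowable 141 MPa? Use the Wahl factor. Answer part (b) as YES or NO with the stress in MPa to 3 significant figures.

(a) 18 coils; (b) YES, τ_max = 117 MPa

N_a = Gd⁴/(8D³k) = (68.3×10³)(8.3⁴)/(8·74.0³·5.6) = 17.86 → N_a = 18
Actual rate k = Gd⁴/(8D³·18) = 5.5549 N/mm
Working load F = kδ = 5.5549·55 = 305.52 N
C = 74.0/8.3 = 8.9157; K_W = (4C−1)/(4C−4)+0.615/C = 1.1637
τ_max = K_W·8FD/(πd³) = 1.1637·100.69 = 117.17 MPa
τ_max ≤ 141 MPa → acceptable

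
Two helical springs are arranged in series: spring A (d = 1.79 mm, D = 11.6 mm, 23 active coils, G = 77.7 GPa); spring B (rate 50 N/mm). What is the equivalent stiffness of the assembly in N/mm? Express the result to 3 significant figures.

k_A = Gd⁴/(8D³N_a) = (77.7×10³)(1.79⁴)/(8·11.6³·23) = 2.7774 N/mm
Series: 1/k_eq = 1/2.7774 + 1/50 = 0.38005; k_eq = 2.6313 N/mm

2.63 N/mm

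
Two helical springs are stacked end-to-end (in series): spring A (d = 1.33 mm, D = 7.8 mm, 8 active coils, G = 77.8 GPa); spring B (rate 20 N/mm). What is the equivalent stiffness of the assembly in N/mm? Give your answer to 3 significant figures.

5.72 N/mm

k_A = Gd⁴/(8D³N_a) = (77.8×10³)(1.33⁴)/(8·7.8³·8) = 8.0153 N/mm
Series: 1/k_eq = 1/8.0153 + 1/20 = 0.17476; k_eq = 5.7221 N/mm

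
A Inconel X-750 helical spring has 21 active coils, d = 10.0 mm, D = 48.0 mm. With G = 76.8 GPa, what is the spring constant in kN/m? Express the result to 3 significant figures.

k = Gd⁴/(8D³N_a) = (76.8×10³ × 10.0⁴) / (8 × 48.0³ × 21)
  = 7.68e+08 / 1.85795e+07 = 41.336 N/mm

41.3 kN/m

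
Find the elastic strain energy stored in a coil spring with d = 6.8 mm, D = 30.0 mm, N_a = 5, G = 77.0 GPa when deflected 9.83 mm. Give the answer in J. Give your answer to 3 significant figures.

k = Gd⁴/(8D³N_a) = (77.0×10³)(6.8⁴)/(8·30.0³·5) = 152.44 N/mm
U = ½kδ² = 0.5 × 152.44 × 9.83² = 7365.1 N·mm = 7.3651 J

7.37 J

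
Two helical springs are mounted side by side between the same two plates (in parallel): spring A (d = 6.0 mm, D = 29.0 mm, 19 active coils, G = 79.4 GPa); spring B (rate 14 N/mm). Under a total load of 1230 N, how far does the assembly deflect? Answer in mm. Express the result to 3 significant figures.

29.5 mm

k_A = Gd⁴/(8D³N_a) = (79.4×10³)(6.0⁴)/(8·29.0³·19) = 27.758 N/mm
Parallel: k_eq = 27.758 + 14 = 41.758 N/mm
δ = F/k_eq = 1230/41.758 = 29.455 mm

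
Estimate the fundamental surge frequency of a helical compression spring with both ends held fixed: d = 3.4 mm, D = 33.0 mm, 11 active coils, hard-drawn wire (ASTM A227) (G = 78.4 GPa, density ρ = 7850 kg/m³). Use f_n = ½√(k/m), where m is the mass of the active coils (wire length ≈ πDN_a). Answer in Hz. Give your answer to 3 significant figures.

101 Hz

k = Gd⁴/(8D³N_a) = (78.4×10³)(3.4⁴)/(8·33.0³·11) = 3.3129 N/mm = 3312.9 N/m
Wire length L = πDN_a = π·33.0·11 = 1140.4 mm
m = ρ·(πd²/4)·L = 7850 × 9.0792×10⁻⁶ m² × 1.1404 m = 0.081278 kg
f_n = ½√(k/m) = 0.5·√(3312.9/0.081278) = 0.5·√(40760) = 100.95 Hz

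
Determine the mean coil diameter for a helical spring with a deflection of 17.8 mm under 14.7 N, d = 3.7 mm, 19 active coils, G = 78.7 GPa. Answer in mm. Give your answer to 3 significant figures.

49.0 mm

Required rate k = F/δ = 14.7/17.8 = 0.82584 N/mm
D = (Gd⁴/(8N_a·k))^(1/3) = (78.7×10³·3.7⁴/(8·19·0.82584))^(1/3)
  = (117501)^(1/3) = 48.9794 mm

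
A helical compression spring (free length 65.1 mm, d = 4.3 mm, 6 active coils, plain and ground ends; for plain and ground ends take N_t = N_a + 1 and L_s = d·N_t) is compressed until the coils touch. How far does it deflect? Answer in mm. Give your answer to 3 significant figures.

35.0 mm

N_t = 7; L_s = 4.3·7 = 30.1 mm
δ_solid = L₀ − L_s = 65.1 − 30.1 = 35 mm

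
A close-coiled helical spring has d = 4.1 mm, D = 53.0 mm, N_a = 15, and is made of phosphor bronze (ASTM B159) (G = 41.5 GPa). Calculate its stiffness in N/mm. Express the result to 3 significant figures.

k = Gd⁴/(8D³N_a) = (41.5×10³ × 4.1⁴) / (8 × 53.0³ × 15)
  = 1.17269e+07 / 1.78652e+07 = 0.65641 N/mm

0.656 N/mm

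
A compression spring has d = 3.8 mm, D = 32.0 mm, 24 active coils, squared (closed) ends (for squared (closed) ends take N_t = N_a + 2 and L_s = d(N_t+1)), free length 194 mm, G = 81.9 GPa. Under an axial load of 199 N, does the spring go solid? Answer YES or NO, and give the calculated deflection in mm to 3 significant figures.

k = Gd⁴/(8D³N_a) = (81.9×10³)(3.8⁴)/(8·32.0³·24) = 2.7144 N/mm
N_t = 26; L_s = 3.8·27 = 102.6 mm; δ_solid = L₀ − L_s = 194 − 102.6 = 91.4 mm
δ = F/k = 199/2.7144 = 73.314 mm
δ < δ_solid → spring does not go solid

NO, δ = 73.3 mm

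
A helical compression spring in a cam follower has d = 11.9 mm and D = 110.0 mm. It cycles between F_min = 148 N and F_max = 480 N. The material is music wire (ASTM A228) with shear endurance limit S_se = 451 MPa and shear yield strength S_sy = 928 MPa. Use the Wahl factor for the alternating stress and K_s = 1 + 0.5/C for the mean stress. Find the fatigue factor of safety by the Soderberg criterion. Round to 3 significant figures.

C = D/d = 110.0/11.9 = 9.2437; K_W = (4C−1)/(4C−4)+0.615/C = 1.1575; K_s = 1+0.5/C = 1.0541
F_a = (F_max−F_min)/2 = 166 N; F_m = (F_max+F_min)/2 = 314 N
τ_a = K_W·8F_aD/(πd³) = 1.1575 × 27.593 = 31.939 MPa
τ_m = K_s·8F_mD/(πd³) = 1.0541 × 52.194 = 55.017 MPa
Soderberg: 1/n_f = τ_a/S_se + τ_m/S_sy = 31.939/451 + 55.017/928 = 0.07082 + 0.05929 = 0.1301
n_f = 1/0.1301 = 7.686

7.69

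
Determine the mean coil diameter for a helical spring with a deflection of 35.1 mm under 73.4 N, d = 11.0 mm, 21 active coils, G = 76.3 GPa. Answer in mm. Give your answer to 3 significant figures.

Required rate k = F/δ = 73.4/35.1 = 2.0912 N/mm
D = (Gd⁴/(8N_a·k))^(1/3) = (76.3×10³·11.0⁴/(8·21·2.0912))^(1/3)
  = (3.17978e+06)^(1/3) = 147.0502 mm

147 mm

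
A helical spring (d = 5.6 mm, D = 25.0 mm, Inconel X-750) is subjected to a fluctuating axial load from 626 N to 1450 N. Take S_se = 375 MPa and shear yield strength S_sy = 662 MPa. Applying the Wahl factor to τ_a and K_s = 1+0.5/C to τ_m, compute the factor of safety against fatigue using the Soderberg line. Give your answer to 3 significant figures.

0.854

C = D/d = 25.0/5.6 = 4.4643; K_W = (4C−1)/(4C−4)+0.615/C = 1.3543; K_s = 1+0.5/C = 1.1120
F_a = (F_max−F_min)/2 = 412 N; F_m = (F_max+F_min)/2 = 1038 N
τ_a = K_W·8F_aD/(πd³) = 1.3543 × 149.35 = 202.26 MPa
τ_m = K_s·8F_mD/(πd³) = 1.1120 × 376.28 = 418.43 MPa
Soderberg: 1/n_f = τ_a/S_se + τ_m/S_sy = 202.26/375 + 418.43/662 = 0.53936 + 0.63206 = 1.1714
n_f = 1/1.1714 = 0.8537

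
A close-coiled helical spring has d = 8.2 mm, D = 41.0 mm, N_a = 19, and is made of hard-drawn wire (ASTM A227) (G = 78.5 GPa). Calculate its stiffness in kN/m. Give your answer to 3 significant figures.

33.9 kN/m

k = Gd⁴/(8D³N_a) = (78.5×10³ × 8.2⁴) / (8 × 41.0³ × 19)
  = 3.54916e+08 / 1.0476e+07 = 33.879 N/mm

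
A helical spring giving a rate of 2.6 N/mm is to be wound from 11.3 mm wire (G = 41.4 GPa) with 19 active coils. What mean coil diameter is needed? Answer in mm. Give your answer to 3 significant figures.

D = (Gd⁴/(8N_a·k))^(1/3) = (41.4×10³·11.3⁴/(8·19·2.6))^(1/3)
  = (1.70804e+06)^(1/3) = 119.5361 mm

120 mm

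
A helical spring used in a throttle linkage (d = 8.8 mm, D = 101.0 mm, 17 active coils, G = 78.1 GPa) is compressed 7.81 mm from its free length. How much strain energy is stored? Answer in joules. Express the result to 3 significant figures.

k = Gd⁴/(8D³N_a) = (78.1×10³)(8.8⁴)/(8·101.0³·17) = 3.3426 N/mm
U = ½kδ² = 0.5 × 3.3426 × 7.81² = 101.94 N·mm = 0.10194 J

0.102 J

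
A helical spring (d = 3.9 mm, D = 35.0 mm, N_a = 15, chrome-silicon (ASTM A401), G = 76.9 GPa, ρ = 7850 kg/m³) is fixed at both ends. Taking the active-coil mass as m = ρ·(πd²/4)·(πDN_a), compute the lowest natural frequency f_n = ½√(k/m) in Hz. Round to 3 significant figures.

k = Gd⁴/(8D³N_a) = (76.9×10³)(3.9⁴)/(8·35.0³·15) = 3.4578 N/mm = 3457.8 N/m
Wire length L = πDN_a = π·35.0·15 = 1649.3 mm
m = ρ·(πd²/4)·L = 7850 × 11.946×10⁻⁶ m² × 1.6493 m = 0.15467 kg
f_n = ½√(k/m) = 0.5·√(3457.8/0.15467) = 0.5·√(22356) = 74.76 Hz

74.8 Hz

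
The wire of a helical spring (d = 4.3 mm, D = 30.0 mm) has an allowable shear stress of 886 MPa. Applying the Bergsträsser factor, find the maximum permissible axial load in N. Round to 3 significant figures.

768 N

C = D/d = 30.0/4.3 = 6.9767
K_B = (4C+2)/(4C−3) = 29.907/24.907 = 1.2007
τ_max = K·8FD/(πd³) → F_max = τ_allow·πd³/(8DK)
F_max = 886·π·4.3³/(8·30.0·1.2007) = 2.213e+05/288.18 = 767.94 N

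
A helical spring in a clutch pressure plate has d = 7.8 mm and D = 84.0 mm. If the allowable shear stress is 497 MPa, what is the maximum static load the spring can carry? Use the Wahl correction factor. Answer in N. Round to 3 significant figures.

C = D/d = 84.0/7.8 = 10.7692
K_W = (4C−1)/(4C−4) + 0.615/C = 42.077/39.077 + 0.0571 = 1.1339
τ_max = K·8FD/(πd³) → F_max = τ_allow·πd³/(8DK)
F_max = 497·π·7.8³/(8·84.0·1.1339) = 7.4095e+05/761.97 = 972.42 N

972 N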